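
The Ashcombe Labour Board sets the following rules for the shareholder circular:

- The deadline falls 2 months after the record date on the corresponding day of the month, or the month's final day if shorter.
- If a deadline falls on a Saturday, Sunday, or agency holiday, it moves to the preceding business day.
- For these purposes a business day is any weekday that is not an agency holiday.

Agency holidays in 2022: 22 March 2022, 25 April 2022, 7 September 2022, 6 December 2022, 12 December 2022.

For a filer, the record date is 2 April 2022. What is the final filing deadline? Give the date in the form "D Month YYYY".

2 months after 2 April 2022, on the same day of the month, is 2 June 2022.
Since 2 June 2022 is a Thursday and not a holiday, the date is unchanged.
The final due date is 2 June 2022.

2 June 2022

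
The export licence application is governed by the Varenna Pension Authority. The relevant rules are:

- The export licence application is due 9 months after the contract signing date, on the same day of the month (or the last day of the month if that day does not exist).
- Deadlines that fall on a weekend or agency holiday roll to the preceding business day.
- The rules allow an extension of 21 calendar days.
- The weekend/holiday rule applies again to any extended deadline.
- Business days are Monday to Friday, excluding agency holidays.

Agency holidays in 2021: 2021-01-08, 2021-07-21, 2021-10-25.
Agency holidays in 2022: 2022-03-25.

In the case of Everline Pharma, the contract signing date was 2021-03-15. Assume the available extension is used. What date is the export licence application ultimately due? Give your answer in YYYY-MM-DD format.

9 months after 2021-03-15, on the same day of the month, is 2021-12-15.
2021-12-15 (Wednesday) is already a business day.
The 21-calendar-day extension moves the deadline from 2021-12-15 to 2022-01-05.
2022-01-05 (Wednesday) is already a business day.
Final deadline: 2022-01-05.

2022-01-05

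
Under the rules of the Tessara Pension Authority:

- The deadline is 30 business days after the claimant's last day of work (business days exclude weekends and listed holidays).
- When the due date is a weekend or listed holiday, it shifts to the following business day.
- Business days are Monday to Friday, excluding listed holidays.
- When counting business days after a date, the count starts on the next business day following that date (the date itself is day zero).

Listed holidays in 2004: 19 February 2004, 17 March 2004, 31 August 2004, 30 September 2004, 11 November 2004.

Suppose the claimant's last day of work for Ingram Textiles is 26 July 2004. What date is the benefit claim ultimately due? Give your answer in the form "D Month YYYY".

Counting 30 business days after 26 July 2004 (skipping weekends and listed holidays) reaches 7 September 2004.
7 September 2004 is a Tuesday and not a listed holiday, so it stands.
So the filing is due 7 September 2004.

7 September 2004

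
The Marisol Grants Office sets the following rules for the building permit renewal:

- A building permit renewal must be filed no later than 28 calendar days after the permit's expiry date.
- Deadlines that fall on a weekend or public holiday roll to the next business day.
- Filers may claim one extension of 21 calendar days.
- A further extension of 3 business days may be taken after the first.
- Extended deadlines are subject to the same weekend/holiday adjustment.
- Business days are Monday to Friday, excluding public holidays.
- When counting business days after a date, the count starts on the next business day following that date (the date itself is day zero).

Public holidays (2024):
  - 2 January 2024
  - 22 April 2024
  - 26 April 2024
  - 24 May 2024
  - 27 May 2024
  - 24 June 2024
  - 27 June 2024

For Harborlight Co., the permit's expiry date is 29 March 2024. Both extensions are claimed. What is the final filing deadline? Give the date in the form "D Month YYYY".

28 calendar days after 29 March 2024 is 26 April 2024.
26 April 2024 is a listed holiday, so it moves to the next business day, 29 April 2024 (Monday).
Add the 21 calendar-day extension to 29 April 2024: 20 May 2024.
20 May 2024 falls on a Monday, which is a business day, so no adjustment is needed.
The 3-business-day extension runs from 20 May 2024 to 23 May 2024.
23 May 2024 is a Thursday and not a listed holiday, so it stands.
Deadline: 23 May 2024.

23 May 2024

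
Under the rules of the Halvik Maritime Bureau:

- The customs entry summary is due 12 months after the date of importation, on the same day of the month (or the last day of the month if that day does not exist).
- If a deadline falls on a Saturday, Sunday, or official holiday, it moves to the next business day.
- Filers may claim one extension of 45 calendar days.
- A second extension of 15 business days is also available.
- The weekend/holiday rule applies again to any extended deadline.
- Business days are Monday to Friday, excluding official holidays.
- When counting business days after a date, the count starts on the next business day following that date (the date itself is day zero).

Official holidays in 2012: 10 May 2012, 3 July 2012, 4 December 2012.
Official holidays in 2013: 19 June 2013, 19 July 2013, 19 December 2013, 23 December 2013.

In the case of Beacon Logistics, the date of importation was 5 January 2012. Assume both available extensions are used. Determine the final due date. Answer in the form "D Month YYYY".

14 March 2013

12 months from 5 January 2012 is 5 January 2013.
5 January 2013 is a Saturday; the next business day is 7 January 2013 (Monday).
Applying the 45-calendar-day extension: 7 January 2013 + 45 days = 21 February 2013.
Since 21 February 2013 is a Thursday and not a holiday, the date is unchanged.
Counting 15 further business days from 21 February 2013 reaches 14 March 2013.
14 March 2013 (Thursday) is already a business day.
So the filing is due 14 March 2013.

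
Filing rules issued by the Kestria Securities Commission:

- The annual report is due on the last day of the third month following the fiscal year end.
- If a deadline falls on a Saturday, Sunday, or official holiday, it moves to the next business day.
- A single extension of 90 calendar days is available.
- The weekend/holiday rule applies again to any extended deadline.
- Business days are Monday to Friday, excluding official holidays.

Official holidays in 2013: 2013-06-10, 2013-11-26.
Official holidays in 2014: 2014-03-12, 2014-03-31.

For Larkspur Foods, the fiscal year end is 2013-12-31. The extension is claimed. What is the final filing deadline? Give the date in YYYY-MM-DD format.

3 months after 2013-12-31 falls in March 2014; the last day of that month is 2014-03-31.
Because 2014-03-31 is a listed holiday, the deadline becomes 2014-04-01 (Tuesday).
With the 90-day extension, 2014-04-01 becomes 2014-06-30.
2014-06-30 is a Monday and not a listed holiday, so it stands.
The final due date is 2014-06-30.

2014-06-30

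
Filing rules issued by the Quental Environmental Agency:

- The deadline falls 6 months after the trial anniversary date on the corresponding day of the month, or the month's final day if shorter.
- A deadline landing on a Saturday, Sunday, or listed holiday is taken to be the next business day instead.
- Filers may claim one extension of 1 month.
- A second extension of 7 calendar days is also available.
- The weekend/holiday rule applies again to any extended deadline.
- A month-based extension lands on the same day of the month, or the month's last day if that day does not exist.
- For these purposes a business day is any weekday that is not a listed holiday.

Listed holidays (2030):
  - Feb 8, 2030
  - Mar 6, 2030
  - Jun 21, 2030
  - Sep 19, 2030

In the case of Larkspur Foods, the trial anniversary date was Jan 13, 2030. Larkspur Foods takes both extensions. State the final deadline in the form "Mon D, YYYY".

Aug 22, 2030

Moving 6 months forward from Jan 13, 2030 on the corresponding day gives Jul 13, 2030.
Jul 13, 2030 falls on a Saturday. Rolling to the next business day gives Jul 15, 2030, a Monday.
Applying the 1 month extension: 1 month after Jul 15, 2030 is Aug 15, 2030.
Aug 15, 2030 falls on a Thursday, which is a business day, so no adjustment is needed.
The 7-calendar-day extension moves the deadline from Aug 15, 2030 to Aug 22, 2030.
Aug 22, 2030 (Thursday) is already a business day.
The final due date is Aug 22, 2030.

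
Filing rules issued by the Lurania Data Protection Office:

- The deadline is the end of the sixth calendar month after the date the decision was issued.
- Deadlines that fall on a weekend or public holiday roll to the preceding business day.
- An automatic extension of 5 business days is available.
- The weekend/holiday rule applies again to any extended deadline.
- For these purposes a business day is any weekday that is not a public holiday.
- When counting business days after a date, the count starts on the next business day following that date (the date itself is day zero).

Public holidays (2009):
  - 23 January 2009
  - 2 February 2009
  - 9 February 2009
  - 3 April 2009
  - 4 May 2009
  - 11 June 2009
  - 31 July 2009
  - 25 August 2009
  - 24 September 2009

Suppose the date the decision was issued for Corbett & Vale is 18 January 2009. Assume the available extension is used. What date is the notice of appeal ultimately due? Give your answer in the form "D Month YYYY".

The sixth month after 18 January 2009 is July 2009, whose last day is 31 July 2009.
31 July 2009 falls on a listed holiday. Rolling to the preceding business day gives 30 July 2009, a Thursday.
Applying the 5-business-day extension: 5 business days after 30 July 2009 is 7 August 2009.
7 August 2009 is a Friday and not a listed holiday, so it stands.
Final deadline: 7 August 2009.

7 August 2009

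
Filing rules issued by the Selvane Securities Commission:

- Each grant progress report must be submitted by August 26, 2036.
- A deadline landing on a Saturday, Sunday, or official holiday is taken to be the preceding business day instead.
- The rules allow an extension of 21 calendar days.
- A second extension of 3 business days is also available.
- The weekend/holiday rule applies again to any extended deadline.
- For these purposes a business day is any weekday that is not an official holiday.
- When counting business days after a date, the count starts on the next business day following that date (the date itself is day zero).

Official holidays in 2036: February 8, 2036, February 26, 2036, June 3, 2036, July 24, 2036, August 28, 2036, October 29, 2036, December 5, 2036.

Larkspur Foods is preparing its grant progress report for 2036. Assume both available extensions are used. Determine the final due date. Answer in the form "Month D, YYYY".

September 19, 2036

The statutory due date is August 26, 2036.
Since August 26, 2036 is a Tuesday and not a holiday, the date is unchanged.
Add the 21 calendar-day extension to August 26, 2036: September 16, 2036.
September 16, 2036 (Tuesday) is already a business day.
Applying the 3-business-day extension: 3 business days after September 16, 2036 is September 19, 2036.
September 19, 2036 (Friday) is already a business day.
Final deadline: September 19, 2036.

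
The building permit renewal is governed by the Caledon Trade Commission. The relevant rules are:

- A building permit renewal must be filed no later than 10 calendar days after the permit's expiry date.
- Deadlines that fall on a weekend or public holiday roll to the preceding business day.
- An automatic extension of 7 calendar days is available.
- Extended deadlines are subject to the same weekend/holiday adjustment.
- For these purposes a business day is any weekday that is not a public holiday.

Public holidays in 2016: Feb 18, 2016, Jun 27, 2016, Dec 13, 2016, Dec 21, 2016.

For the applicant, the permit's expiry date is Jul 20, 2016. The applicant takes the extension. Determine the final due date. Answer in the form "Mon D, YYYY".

From Jul 20, 2016, 10 calendar days later is Jul 30, 2016.
Jul 30, 2016 is a Saturday, so it moves to the preceding business day, Jul 29, 2016 (Friday).
The 7-calendar-day extension moves the deadline from Jul 29, 2016 to Aug 5, 2016.
Aug 5, 2016 (Friday) is already a business day.
The final due date is Aug 5, 2016.

Aug 5, 2016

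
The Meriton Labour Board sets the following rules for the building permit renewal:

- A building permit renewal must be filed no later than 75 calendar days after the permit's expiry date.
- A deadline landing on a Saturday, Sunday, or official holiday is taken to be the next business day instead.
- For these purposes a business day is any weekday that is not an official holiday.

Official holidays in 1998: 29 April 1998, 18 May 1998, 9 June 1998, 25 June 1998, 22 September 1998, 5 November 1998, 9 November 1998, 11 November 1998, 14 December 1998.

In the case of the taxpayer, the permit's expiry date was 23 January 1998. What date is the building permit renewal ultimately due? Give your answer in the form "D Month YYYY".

8 April 1998

Trigger date 23 January 1998 + 75 calendar days = 8 April 1998.
Since 8 April 1998 is a Wednesday and not a holiday, the date is unchanged.
The final due date is 8 April 1998.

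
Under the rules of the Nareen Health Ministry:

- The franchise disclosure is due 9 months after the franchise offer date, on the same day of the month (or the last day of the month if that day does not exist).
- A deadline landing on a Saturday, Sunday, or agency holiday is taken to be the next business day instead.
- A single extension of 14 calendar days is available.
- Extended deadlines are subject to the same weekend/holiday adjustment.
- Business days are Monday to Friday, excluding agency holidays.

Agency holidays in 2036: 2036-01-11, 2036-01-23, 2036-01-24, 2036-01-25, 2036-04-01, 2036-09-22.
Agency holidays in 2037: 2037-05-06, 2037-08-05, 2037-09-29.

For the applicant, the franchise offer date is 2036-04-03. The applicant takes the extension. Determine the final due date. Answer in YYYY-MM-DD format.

9 months from 2036-04-03 is 2037-01-03.
2037-01-03 is a Saturday; the next business day is 2037-01-05 (Monday).
The 14-calendar-day extension moves the deadline from 2037-01-05 to 2037-01-19.
2037-01-19 (Monday) is already a business day.
So the filing is due 2037-01-19.

2037-01-19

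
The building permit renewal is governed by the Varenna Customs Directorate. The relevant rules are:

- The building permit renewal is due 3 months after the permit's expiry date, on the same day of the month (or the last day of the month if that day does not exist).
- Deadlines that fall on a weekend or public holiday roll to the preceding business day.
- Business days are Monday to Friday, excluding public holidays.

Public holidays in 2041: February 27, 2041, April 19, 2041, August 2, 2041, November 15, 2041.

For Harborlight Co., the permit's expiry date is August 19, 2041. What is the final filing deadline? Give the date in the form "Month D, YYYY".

3 months after August 19, 2041, on the same day of the month, is November 19, 2041.
November 19, 2041 (Tuesday) is already a business day.
Deadline: November 19, 2041.

November 19, 2041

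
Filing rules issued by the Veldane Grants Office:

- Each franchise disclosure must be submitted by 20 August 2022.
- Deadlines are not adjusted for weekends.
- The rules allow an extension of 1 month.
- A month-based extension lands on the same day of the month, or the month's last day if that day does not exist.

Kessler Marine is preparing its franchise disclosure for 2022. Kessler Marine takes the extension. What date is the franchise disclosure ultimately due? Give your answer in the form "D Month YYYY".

20 September 2022

The stated deadline is 20 August 2022.
No adjustment is made for weekends or holidays, so 20 August 2022 stands.
The 1 month extension carries 20 August 2022 to 20 September 2022.
20 September 2022 is a Tuesday; no weekend or holiday adjustment applies.
So the filing is due 20 September 2022.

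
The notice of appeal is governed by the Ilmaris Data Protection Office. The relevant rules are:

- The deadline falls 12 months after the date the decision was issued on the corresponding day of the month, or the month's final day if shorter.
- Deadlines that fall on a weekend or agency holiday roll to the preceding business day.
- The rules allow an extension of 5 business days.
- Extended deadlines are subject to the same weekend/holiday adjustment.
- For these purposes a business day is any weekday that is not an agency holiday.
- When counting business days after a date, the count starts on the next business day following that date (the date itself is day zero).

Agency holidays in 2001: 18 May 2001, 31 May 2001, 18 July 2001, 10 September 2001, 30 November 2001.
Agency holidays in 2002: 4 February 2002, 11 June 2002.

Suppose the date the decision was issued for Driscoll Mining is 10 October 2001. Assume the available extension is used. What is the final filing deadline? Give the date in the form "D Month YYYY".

17 October 2002

12 months from 10 October 2001 is 10 October 2002.
10 October 2002 (Thursday) is already a business day.
Counting 5 further business days from 10 October 2002 reaches 17 October 2002.
Since 17 October 2002 is a Thursday and not a holiday, the date is unchanged.
The final due date is 17 October 2002.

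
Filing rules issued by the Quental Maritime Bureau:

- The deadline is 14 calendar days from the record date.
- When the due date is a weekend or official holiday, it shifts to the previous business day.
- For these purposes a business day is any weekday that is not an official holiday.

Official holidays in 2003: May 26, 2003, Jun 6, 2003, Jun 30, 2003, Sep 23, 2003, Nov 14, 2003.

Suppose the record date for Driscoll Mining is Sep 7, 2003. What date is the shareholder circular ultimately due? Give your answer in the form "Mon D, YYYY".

Trigger date Sep 7, 2003 + 14 calendar days = Sep 21, 2003.
Because Sep 21, 2003 is a Sunday, the deadline becomes Sep 19, 2003 (Friday).
The final due date is Sep 19, 2003.

Sep 19, 2003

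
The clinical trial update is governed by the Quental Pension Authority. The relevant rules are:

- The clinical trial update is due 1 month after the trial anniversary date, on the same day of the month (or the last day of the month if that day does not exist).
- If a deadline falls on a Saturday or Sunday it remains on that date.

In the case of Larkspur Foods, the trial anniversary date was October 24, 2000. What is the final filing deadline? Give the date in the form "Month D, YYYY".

November 24, 2000

1 month from October 24, 2000 is November 24, 2000.
November 24, 2000 falls on a Friday. The rules make no weekend/holiday allowance, so it remains November 24, 2000.
Final deadline: November 24, 2000.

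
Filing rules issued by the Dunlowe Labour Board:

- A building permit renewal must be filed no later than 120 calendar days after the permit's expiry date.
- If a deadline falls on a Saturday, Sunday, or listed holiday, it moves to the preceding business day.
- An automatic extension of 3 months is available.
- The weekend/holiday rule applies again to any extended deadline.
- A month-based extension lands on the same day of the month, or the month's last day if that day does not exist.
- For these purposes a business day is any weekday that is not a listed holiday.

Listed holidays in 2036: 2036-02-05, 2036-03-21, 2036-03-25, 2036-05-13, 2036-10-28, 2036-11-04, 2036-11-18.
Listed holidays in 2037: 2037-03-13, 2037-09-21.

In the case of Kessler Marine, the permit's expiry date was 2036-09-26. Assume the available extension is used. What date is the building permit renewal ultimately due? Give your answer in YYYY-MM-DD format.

2037-04-23

From 2036-09-26, 120 calendar days later is 2037-01-24.
2037-01-24 is a Saturday, so it moves to the preceding business day, 2037-01-23 (Friday).
Applying the 3 months extension: 3 months after 2037-01-23 is 2037-04-23.
Since 2037-04-23 is a Thursday and not a holiday, the date is unchanged.
Deadline: 2037-04-23.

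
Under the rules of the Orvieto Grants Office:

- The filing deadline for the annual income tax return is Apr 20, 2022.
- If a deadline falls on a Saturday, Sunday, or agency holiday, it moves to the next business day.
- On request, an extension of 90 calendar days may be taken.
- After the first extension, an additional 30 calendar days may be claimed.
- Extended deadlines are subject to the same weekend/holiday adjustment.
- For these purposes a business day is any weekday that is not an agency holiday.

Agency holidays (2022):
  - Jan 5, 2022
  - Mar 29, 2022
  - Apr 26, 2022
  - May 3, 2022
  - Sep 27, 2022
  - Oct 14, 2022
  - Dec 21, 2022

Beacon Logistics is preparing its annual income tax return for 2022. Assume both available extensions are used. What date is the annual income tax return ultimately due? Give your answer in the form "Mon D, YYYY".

Aug 18, 2022

The stated deadline is Apr 20, 2022.
Apr 20, 2022 (Wednesday) is already a business day.
The 90-calendar-day extension moves the deadline from Apr 20, 2022 to Jul 19, 2022.
Jul 19, 2022 (Tuesday) is already a business day.
With the 30-day extension, Jul 19, 2022 becomes Aug 18, 2022.
Since Aug 18, 2022 is a Thursday and not a holiday, the date is unchanged.
Final deadline: Aug 18, 2022.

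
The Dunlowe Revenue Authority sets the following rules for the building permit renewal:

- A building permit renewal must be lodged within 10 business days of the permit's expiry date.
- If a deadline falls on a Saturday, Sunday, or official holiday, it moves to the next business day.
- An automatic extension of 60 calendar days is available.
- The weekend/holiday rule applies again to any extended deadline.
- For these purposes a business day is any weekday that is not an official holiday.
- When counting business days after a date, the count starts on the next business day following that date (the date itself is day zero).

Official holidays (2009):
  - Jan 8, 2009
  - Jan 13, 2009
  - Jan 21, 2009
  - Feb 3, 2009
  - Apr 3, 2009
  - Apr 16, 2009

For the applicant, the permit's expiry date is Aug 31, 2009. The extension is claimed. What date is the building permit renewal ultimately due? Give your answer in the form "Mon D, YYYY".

Nov 13, 2009

Counting 10 business days after Aug 31, 2009 (skipping weekends and listed holidays) reaches Sep 14, 2009.
Sep 14, 2009 is a Monday and not a listed holiday, so it stands.
Applying the 60-calendar-day extension: Sep 14, 2009 + 60 days = Nov 13, 2009.
Since Nov 13, 2009 is a Friday and not a holiday, the date is unchanged.
Final deadline: Nov 13, 2009.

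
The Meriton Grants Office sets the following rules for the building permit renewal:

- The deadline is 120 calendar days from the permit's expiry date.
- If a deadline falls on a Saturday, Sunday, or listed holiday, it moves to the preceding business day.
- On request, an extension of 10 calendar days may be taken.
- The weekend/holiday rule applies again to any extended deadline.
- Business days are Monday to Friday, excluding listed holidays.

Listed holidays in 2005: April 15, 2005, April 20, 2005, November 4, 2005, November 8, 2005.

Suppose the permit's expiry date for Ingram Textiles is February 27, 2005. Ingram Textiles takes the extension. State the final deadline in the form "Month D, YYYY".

July 7, 2005

Trigger date February 27, 2005 + 120 calendar days = June 27, 2005.
Since June 27, 2005 is a Monday and not a holiday, the date is unchanged.
Applying the 10-calendar-day extension: June 27, 2005 + 10 days = July 7, 2005.
Since July 7, 2005 is a Thursday and not a holiday, the date is unchanged.
Final deadline: July 7, 2005.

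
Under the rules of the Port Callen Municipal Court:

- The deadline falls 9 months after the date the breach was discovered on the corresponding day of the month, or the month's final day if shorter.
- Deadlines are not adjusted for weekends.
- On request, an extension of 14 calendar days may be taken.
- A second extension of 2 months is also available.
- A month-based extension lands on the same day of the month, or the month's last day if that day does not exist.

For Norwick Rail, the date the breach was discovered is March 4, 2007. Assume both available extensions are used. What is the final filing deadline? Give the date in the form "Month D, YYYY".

Moving 9 months forward from March 4, 2007 on the corresponding day gives December 4, 2007.
December 4, 2007 is a Tuesday; no weekend or holiday adjustment applies.
The 14-calendar-day extension moves the deadline from December 4, 2007 to December 18, 2007.
No adjustment is made for weekends or holidays, so December 18, 2007 stands.
Add 2 months to December 18, 2007: February 18, 2008.
February 18, 2008 falls on a Monday. The rules make no weekend/holiday allowance, so it remains February 18, 2008.
So the filing is due February 18, 2008.

February 18, 2008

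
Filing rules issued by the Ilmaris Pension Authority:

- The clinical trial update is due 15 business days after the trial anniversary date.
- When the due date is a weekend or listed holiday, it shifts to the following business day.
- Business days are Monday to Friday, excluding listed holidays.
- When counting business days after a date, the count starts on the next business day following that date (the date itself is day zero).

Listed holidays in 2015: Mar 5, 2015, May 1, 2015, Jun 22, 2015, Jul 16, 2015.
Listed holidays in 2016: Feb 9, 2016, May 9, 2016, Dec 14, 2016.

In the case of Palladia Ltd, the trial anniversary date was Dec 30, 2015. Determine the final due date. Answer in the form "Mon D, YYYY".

Starting the day after Dec 30, 2015 and counting 15 business days lands on Jan 20, 2016.
Jan 20, 2016 is a Wednesday and not a listed holiday, so it stands.
Deadline: Jan 20, 2016.

Jan 20, 2016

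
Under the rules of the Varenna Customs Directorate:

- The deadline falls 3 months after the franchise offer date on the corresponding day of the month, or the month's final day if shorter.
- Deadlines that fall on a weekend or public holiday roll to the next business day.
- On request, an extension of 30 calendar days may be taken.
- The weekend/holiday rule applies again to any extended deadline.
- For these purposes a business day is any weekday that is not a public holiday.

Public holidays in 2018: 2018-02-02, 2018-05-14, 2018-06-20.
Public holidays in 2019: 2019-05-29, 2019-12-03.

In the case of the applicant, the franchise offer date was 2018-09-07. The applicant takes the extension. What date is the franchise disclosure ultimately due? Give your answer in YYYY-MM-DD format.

3 months from 2018-09-07 is 2018-12-07.
2018-12-07 (Friday) is already a business day.
Applying the 30-calendar-day extension: 2018-12-07 + 30 days = 2019-01-06.
2019-01-06 falls on a Sunday. Rolling to the next business day gives 2019-01-07, a Monday.
Deadline: 2019-01-07.

2019-01-07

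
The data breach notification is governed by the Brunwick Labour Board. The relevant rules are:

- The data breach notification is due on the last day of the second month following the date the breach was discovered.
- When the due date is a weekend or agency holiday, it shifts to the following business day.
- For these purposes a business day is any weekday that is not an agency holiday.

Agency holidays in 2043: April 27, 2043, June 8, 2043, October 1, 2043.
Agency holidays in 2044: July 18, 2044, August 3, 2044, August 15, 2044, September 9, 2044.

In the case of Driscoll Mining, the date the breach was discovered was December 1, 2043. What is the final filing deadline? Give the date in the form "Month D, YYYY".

2 months after December 1, 2043 is February 2044; that month ends on February 29, 2044.
Since February 29, 2044 is a Monday and not a holiday, the date is unchanged.
Deadline: February 29, 2044.

February 29, 2044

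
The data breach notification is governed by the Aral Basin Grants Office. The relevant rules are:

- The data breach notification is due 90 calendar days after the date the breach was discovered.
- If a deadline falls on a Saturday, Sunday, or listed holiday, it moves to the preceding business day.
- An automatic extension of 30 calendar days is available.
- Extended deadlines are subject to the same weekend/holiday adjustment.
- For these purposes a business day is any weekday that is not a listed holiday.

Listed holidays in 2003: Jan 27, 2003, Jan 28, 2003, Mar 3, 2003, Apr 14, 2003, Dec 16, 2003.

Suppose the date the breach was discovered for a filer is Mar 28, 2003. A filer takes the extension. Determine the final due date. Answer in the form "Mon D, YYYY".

Jul 25, 2003

From Mar 28, 2003, 90 calendar days later is Jun 26, 2003.
Since Jun 26, 2003 is a Thursday and not a holiday, the date is unchanged.
With the 30-day extension, Jun 26, 2003 becomes Jul 26, 2003.
Jul 26, 2003 is a Saturday; the preceding business day is Jul 25, 2003 (Friday).
The final due date is Jul 25, 2003.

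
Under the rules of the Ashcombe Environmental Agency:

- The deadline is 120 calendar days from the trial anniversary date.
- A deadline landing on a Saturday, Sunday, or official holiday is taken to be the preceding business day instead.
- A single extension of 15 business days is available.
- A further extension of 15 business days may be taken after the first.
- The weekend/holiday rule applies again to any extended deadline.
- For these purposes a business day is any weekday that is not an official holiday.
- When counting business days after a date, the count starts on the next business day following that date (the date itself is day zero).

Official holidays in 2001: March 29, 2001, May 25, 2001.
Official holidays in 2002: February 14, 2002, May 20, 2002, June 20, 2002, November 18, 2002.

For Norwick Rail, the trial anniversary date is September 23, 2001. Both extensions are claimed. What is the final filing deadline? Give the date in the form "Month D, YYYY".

March 5, 2002

Adding 120 calendar days to September 23, 2001 gives January 21, 2002.
January 21, 2002 falls on a Monday, which is a business day, so no adjustment is needed.
Counting 15 further business days from January 21, 2002 reaches February 11, 2002.
Since February 11, 2002 is a Monday and not a holiday, the date is unchanged.
The 15-business-day extension runs from February 11, 2002 to March 5, 2002.
March 5, 2002 is a Tuesday and not a listed holiday, so it stands.
Final deadline: March 5, 2002.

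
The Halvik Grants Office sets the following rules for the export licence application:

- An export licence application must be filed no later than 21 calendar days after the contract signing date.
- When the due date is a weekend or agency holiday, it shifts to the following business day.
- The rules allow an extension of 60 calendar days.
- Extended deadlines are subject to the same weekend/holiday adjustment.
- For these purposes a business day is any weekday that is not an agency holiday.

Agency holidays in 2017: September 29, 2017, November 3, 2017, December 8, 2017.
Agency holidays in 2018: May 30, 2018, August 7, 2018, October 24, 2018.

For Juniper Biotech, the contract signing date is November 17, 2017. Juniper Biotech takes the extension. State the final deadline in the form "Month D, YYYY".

Adding 21 calendar days to November 17, 2017 gives December 8, 2017.
December 8, 2017 is a listed holiday; the next business day is December 11, 2017 (Monday).
With the 60-day extension, December 11, 2017 becomes February 9, 2018.
February 9, 2018 is a Friday and not a listed holiday, so it stands.
Final deadline: February 9, 2018.

February 9, 2018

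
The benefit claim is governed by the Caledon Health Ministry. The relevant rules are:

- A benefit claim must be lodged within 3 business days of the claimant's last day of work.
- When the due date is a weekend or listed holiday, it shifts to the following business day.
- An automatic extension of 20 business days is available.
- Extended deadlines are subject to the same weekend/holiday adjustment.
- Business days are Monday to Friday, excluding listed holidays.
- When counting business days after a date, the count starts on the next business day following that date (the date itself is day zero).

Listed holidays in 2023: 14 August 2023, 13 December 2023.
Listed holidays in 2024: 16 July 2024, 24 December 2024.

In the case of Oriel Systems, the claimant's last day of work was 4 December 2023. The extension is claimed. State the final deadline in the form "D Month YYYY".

5 January 2024

Counting 3 business days after 4 December 2023 (skipping weekends and listed holidays) reaches 7 December 2023.
7 December 2023 (Thursday) is already a business day.
The 20-business-day extension runs from 7 December 2023 to 5 January 2024.
5 January 2024 is a Friday and not a listed holiday, so it stands.
The final due date is 5 January 2024.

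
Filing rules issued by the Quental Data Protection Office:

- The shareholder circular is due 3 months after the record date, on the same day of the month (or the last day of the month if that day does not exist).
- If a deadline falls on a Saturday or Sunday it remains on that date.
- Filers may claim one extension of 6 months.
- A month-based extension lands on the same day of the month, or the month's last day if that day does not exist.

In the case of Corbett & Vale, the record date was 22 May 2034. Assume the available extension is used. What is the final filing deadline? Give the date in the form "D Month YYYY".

Moving 3 months forward from 22 May 2034 on the corresponding day gives 22 August 2034.
22 August 2034 is a Tuesday; no weekend or holiday adjustment applies.
Add 6 months to 22 August 2034: 22 February 2035.
22 February 2035 falls on a Thursday. The rules make no weekend/holiday allowance, so it remains 22 February 2035.
So the filing is due 22 February 2035.

22 February 2035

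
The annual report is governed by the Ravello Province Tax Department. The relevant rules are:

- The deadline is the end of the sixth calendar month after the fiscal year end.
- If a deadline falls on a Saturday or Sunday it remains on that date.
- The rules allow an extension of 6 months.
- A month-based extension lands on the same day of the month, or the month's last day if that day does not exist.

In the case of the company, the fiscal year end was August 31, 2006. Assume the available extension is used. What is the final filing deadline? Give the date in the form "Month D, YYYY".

August 28, 2007

6 months after August 31, 2006 falls in February 2007; the last day of that month is February 28, 2007.
No adjustment is made for weekends or holidays, so February 28, 2007 stands.
The 6 months extension carries February 28, 2007 to August 28, 2007.
August 28, 2007 is a Tuesday; no weekend or holiday adjustment applies.
Deadline: August 28, 2007.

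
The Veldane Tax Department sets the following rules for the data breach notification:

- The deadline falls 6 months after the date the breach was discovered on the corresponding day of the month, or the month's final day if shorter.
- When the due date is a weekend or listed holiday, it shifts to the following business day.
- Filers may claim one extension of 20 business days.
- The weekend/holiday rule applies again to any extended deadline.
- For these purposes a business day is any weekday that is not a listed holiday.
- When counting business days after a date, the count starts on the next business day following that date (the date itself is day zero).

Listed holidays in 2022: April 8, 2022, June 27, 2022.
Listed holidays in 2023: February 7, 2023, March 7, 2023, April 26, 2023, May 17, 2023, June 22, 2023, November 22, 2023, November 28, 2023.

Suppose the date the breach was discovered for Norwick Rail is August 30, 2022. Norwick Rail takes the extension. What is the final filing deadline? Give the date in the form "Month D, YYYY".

6 months after August 30, 2022, on the same day of the month, is February 28, 2023 (day 30 does not exist in February, so the month's last day is used).
February 28, 2023 falls on a Tuesday, which is a business day, so no adjustment is needed.
The 20-business-day extension runs from February 28, 2023 to March 29, 2023.
March 29, 2023 is a Wednesday and not a listed holiday, so it stands.
The final due date is March 29, 2023.

March 29, 2023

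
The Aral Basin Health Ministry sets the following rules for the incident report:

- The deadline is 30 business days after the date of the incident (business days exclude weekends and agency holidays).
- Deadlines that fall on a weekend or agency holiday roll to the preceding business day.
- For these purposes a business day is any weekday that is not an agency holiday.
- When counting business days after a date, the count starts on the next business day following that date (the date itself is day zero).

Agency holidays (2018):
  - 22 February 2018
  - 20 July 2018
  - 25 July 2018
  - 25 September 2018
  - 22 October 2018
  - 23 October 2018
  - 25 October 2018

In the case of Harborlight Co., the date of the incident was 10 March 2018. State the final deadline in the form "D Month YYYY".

Starting the day after 10 March 2018 and counting 30 business days lands on 20 April 2018.
20 April 2018 is a Friday and not a listed holiday, so it stands.
Final deadline: 20 April 2018.

20 April 2018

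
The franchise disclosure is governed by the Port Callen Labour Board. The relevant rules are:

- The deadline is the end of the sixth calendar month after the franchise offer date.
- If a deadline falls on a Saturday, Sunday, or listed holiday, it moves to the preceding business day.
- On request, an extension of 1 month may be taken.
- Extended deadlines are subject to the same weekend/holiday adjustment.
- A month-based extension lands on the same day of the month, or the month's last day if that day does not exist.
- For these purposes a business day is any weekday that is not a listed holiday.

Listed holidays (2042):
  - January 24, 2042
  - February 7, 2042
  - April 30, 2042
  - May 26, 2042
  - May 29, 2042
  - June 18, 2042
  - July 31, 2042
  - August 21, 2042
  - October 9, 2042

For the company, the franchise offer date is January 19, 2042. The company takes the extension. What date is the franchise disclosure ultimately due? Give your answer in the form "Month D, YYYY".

The sixth month after January 19, 2042 is July 2042, whose last day is July 31, 2042.
July 31, 2042 falls on a listed holiday. Rolling to the preceding business day gives July 30, 2042, a Wednesday.
Add 1 month to July 30, 2042: August 30, 2042.
August 30, 2042 is a Saturday; the preceding business day is August 29, 2042 (Friday).
The final due date is August 29, 2042.

August 29, 2042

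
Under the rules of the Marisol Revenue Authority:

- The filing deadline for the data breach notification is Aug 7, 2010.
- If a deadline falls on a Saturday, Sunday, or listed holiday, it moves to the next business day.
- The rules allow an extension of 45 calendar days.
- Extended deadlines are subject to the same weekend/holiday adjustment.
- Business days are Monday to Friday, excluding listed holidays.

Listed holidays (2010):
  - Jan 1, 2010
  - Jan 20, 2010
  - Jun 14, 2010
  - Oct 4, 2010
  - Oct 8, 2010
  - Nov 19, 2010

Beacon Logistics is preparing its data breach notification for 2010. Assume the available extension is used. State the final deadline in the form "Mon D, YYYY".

The statutory due date is Aug 7, 2010.
Aug 7, 2010 is a Saturday; the next business day is Aug 9, 2010 (Monday).
Applying the 45-calendar-day extension: Aug 9, 2010 + 45 days = Sep 23, 2010.
Sep 23, 2010 falls on a Thursday, which is a business day, so no adjustment is needed.
Final deadline: Sep 23, 2010.

Sep 23, 2010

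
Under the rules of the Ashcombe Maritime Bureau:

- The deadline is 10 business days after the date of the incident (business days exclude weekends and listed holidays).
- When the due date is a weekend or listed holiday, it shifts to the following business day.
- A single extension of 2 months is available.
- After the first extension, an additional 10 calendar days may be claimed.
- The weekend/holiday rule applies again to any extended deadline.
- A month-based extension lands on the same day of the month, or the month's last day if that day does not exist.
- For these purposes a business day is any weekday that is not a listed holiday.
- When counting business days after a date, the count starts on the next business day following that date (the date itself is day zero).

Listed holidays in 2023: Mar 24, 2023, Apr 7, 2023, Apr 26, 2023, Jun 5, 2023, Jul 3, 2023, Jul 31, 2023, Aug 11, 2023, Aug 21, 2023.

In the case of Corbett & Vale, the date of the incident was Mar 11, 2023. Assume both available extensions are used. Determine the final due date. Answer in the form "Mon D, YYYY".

Jun 8, 2023

Starting the day after Mar 11, 2023 and counting 10 business days lands on Mar 27, 2023.
Since Mar 27, 2023 is a Monday and not a holiday, the date is unchanged.
Add 2 months to Mar 27, 2023: May 27, 2023.
Because May 27, 2023 is a Saturday, the deadline becomes May 29, 2023 (Monday).
Add the 10 calendar-day extension to May 29, 2023: Jun 8, 2023.
Since Jun 8, 2023 is a Thursday and not a holiday, the date is unchanged.
Final deadline: Jun 8, 2023.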